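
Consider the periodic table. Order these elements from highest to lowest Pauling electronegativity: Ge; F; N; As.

F > N > As > Ge

EN rises left→right (higher Z_eff, smaller atoms) and falls top→bottom (larger, more shielded atoms).
Neither a single period nor a single group — weigh both effects.
As > Ge: both are in period 4; the period trend gives As the larger value.
N > As: they share group 15; the group trend gives N the larger value.
F > N: both are in period 2; the period trend gives F the larger value.
Approximate values (Pauling): N 3.04, F 3.98, Ge 2.01, As 2.18.
So from highest to lowest: F > N > As > Ge.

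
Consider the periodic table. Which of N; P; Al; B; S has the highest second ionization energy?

N

After 1 electron has been removed, what remains? N⁺ still has 4 valence electrons; P⁺ still has 4 valence electrons; Al⁺ still has 2 valence electrons; B⁺ still has 2 valence electrons; S⁺ still has 5 valence electrons.
All are still removing valence electrons, so compare the +1 ions as you would atoms: IE_2 generally rises across a period (higher Z_eff) and falls down a group (larger shell), subject to the usual subshell exceptions.
Valence configurations: N⁺ [He]2s²2p², P⁺ [Ne]3s²3p², Al⁺ [Ne]3s², B⁺ [He]2s², S⁺ [Ne]3s²3p³.
Tabulated IE_2 (kJ/mol): N 2856, P 1907, Al 1817, B 2427, S 2252.
Hence IE_2: Al < P < S < B < N.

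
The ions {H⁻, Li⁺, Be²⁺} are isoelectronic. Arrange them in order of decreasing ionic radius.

H⁻, Li⁺, Be²⁺

All of these have 2 electrons, so size is governed by nuclear charge alone: the more protons, the stronger the pull on the same electron cloud, and the smaller the ion.
Nuclear charges: Be²⁺ (Z=4), Li⁺ (Z=3), H⁻ (Z=1).
Largest to smallest: H⁻ > Li⁺ > Be²⁺.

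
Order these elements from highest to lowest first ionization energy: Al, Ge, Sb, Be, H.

H is in period 1, group 1; Be is in period 2, group 2; Al is in period 3, group 13; Ge is in period 4, group 14; Sb is in period 5, group 15.
Removing the outermost electron gets harder across a period and easier down a group.
A diagonal step moves right (one effect) and down (the opposite effect) at once.
Ge > Al: the two effects oppose for this pair; the across-period effect wins (762 vs 578 kJ/mol).
Sb > Ge: period and group pull opposite ways; the across-period shift dominates (831 vs 762 kJ/mol).
Be > Sb: the two effects oppose for this pair; the down-group effect wins (900 vs 831 kJ/mol).
H > Be: the two effects oppose for this pair; the down-group effect wins (1312 vs 900 kJ/mol).
Approximate values (kJ/mol): H 1312, Be 900, Al 578, Ge 762, Sb 831.
So from highest to lowest: H > Be > Sb > Ge > Al.

H > Be > Sb > Ge > Al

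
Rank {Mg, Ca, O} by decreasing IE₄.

After 3 electrons have been removed, what remains? Mg³⁺ is already 1 electron into the core; Ca³⁺ is already 1 electron into the core; O³⁺ still has 3 valence electrons.
Usually core removal costs more than valence removal, but here the competition is close: a tightly held n=2 valence electron can cost more to remove than an n=3 core electron, so the actual values have to decide it.
The numbers (kJ/mol): Mg 10543, Ca 6491, O 7469.
Overall IE_4 order: Ca < O < Mg.

Mg, O, Ca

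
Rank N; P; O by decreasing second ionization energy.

O > N > P

After 1 electron has been removed, what remains? N⁺ still has 4 valence electrons; P⁺ still has 4 valence electrons; O⁺ still has 5 valence electrons.
All are still removing valence electrons, so compare the +1 ions as you would atoms: IE_2 generally rises across a period (higher Z_eff) and falls down a group (larger shell), subject to the usual subshell exceptions.
Valence configurations: N⁺ [He]2s²2p², P⁺ [Ne]3s²3p², O⁺ [He]2s²2p³.
The numbers (kJ/mol): N 2856, P 1907, O 3388.
Overall IE_2 order: P < N < O.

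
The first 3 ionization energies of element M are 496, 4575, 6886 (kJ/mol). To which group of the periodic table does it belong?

Group 1

Look for the largest jump between consecutive ionization energies: IE2/IE1 ≈ 9.2, far larger than any earlier ratio.
That jump marks the point where a core electron is being removed. So the atom has 1 valence electron.
A main-group element with 1 valence electron is in group 1.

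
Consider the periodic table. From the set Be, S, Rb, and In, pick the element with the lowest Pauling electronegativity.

Rb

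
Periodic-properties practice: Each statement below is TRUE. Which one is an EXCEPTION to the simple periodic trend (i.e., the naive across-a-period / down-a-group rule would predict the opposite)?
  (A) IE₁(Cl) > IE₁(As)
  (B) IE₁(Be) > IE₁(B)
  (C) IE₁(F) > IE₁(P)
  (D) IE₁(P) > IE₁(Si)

(B)

The general trend: first ionization energy increases across a period and decreases down a group.
(A) Cl (period 3, group 17) vs As (period 4, group 15): the stated order agrees with the simple trend.
(B) Be (period 2, group 2) vs B (period 2, group 13): the stated order contradicts the simple trend.
(C) F (period 2, group 17) vs P (period 3, group 15): the stated order agrees with the simple trend.
(D) P (period 3, group 15) vs Si (period 3, group 14): the stated order agrees with the simple trend.
The exception is (B): removing B's lone 2p electron is easier than breaking Be's filled 2s².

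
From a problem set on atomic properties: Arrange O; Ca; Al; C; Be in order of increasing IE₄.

The fourth ionization energy removes an electron from the +3 ion. For each element: O³⁺ still has 3 valence electrons; Ca³⁺ is already 1 electron into the core; Al³⁺ is the bare [Ne] core; C³⁺ still has 1 valence electron; Be³⁺ is already 1 electron into the core.
Usually core removal costs more than valence removal, but here the competition is close: a tightly held n=2 valence electron can cost more to remove than an n=3 core electron, so the actual values have to decide it.
Valence configurations: O³⁺ [He]2s²2p¹, C³⁺ [He]2s¹.
Tabulated IE_4 (kJ/mol): O 7469, Ca 6491, Al 11577, C 6223, Be 21007.
So the fourth ionization energies run C < Ca < O < Al < Be.

C, Ca, O, Al, Be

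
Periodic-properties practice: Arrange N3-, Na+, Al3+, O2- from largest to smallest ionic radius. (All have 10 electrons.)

All of these have 10 electrons, so size is governed by nuclear charge alone: the more protons, the stronger the pull on the same electron cloud, and the smaller the ion.
Nuclear charges: Al3+ (Z=13), Na+ (Z=11), O2- (Z=8), N3- (Z=7).
Largest to smallest: N3- > O2- > Na+ > Al3+.

N3-, O2-, Na+, Al3+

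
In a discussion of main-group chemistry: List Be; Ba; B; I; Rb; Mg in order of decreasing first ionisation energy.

I > Be > B > Mg > Ba > Rb

Be is in period 2, group 2; B is in period 2, group 13; Mg is in period 3, group 2; Rb is in period 5, group 1; I is in period 5, group 17; Ba is in period 6, group 2.
First ionization energy rises across a period (greater Z_eff holds electrons more tightly) and falls down a group (valence electrons are farther from the nucleus).
Neither a single period nor a single group — weigh both effects.
Ba > Rb: period and group pull opposite ways; the across-period shift dominates (503 vs 403 kJ/mol).
Mg > Ba: they share group 2; the group trend gives Mg the larger value.
B > Mg: both effects reinforce here, so B is clearly the higher of the two.
Be > B: this pair runs against the simple trend — see the exception note.
I > Be: the two effects oppose for this pair; the across-period effect wins (1008 vs 900 kJ/mol).
Note the exception: Be has a higher first ionization energy than B, contrary to the simple trend — removing B's lone 2p electron is easier than breaking Be's filled 2s².
For reference (kJ/mol): Be 900, B 801, Mg 738, Rb 403, I 1008, Ba 503.
So from highest to lowest: I > Be > B > Mg > Ba > Rb.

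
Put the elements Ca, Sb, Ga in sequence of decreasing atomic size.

Ca > Sb > Ga

Across a period the added protons contract the valence shell; down a group each new principal shell makes the atom larger.
Neither a single period nor a single group — weigh both effects.
Sb > Ga: period and group pull opposite ways; the down-group shift dominates (140 vs 124 pm).
Ca > Sb: period and group pull opposite ways; the across-period shift dominates (171 vs 140 pm).
Approximate values (pm): Ca 171, Ga 124, Sb 140.
So from largest to smallest: Ca > Sb > Ga.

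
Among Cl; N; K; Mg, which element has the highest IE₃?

Mg

After 2 electrons have been removed, what remains? Cl²⁺ still has 5 valence electrons; N²⁺ still has 3 valence electrons; K²⁺ is already 1 electron into the core; Mg²⁺ is the bare [Ne] core.
Usually core removal costs more than valence removal, but here the competition is close: a tightly held n=2 valence electron can cost more to remove than an n=3 core electron, so the actual values have to decide it.
Valence configurations: Cl²⁺ [Ne]3s²3p³, N²⁺ [He]2s²2p¹.
The numbers (kJ/mol): Cl 3822, N 4578, K 4420, Mg 7733.
Overall IE_3 order: Cl < K < N < Mg.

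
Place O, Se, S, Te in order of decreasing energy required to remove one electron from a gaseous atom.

O is in period 2, group 16; S is in period 3, group 16; Se is in period 4, group 16; Te is in period 5, group 16.
IE₁ increases left→right with effective nuclear charge and decreases top→bottom as the valence shell moves farther out.
All are in group 16, so first ionization energy increases up the group.
So from highest to lowest: O > S > Se > Te.

O, S, Se, Te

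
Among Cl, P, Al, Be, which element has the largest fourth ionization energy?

After 3 electrons have been removed, what remains? Cl³⁺ still has 4 valence electrons; P³⁺ still has 2 valence electrons; Al³⁺ is the bare [Ne] core; Be³⁺ is already 1 electron into the core.
Breaking into a closed-shell core is much more expensive than removing a leftover valence electron — Al and Be have the largest IE_4 here.
Valence configurations: Cl³⁺ [Ne]3s²3p², P³⁺ [Ne]3s².
Approximate IE_4 values (kJ/mol): Cl 5159, P 4964, Al 11577, Be 21007.
Hence IE_4: P < Cl < Al < Be.

Be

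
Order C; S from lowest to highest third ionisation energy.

S < C

IE_3 is the cost of taking one more electron from the +2 cation: C²⁺ still has 2 valence electrons; S²⁺ still has 4 valence electrons.
All are still removing valence electrons, so compare the +2 ions as you would atoms: IE_3 generally rises across a period (higher Z_eff) and falls down a group (larger shell), subject to the usual subshell exceptions.
Valence configurations: C²⁺ [He]2s², S²⁺ [Ne]3s²3p².
Approximate IE_3 values (kJ/mol): C 4620, S 3357.
Hence IE_3: S < C.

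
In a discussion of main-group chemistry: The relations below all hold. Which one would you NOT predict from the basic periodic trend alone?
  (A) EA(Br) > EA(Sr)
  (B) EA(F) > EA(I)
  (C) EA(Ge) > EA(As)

(C)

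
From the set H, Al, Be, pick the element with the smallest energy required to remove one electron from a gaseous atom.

H is in period 1, group 1; Be is in period 2, group 2; Al is in period 3, group 13.
IE₁ increases left→right with effective nuclear charge and decreases top→bottom as the valence shell moves farther out.
A diagonal step moves right (one effect) and down (the opposite effect) at once.
Be > Al: the two effects oppose for this pair; the down-group effect wins (900 vs 578 kJ/mol).
H > Be: period and group pull opposite ways; the down-group shift dominates (1312 vs 900 kJ/mol).
For reference (kJ/mol): H 1312, Be 900, Al 578.
The smallest energy required to remove one electron from a gaseous atom among these belongs to Al.

Al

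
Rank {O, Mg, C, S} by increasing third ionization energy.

S < C < O < Mg

IE_3 is the cost of taking one more electron from the +2 cation: O²⁺ still has 4 valence electrons; Mg²⁺ is the bare [Ne] core; C²⁺ still has 2 valence electrons; S²⁺ still has 4 valence electrons.
Pulling an electron out of a noble-gas core costs far more than removing a remaining valence electron, so Mg sits at the high end of IE_3.
Valence configurations: O²⁺ [He]2s²2p², C²⁺ [He]2s², S²⁺ [Ne]3s²3p².
Approximate IE_3 values (kJ/mol): O 5300, Mg 7733, C 4620, S 3357.
Putting it together, IE_3: S < C < O < Mg.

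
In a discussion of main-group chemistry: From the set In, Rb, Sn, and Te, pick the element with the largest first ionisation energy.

Te

Rb is in period 5, group 1; In is in period 5, group 13; Sn is in period 5, group 14; Te is in period 5, group 16.
Across a period the outer electron is held more tightly (higher IE₁); down a group it sits in a higher shell, more shielded, and comes off more easily.
All lie in period 5, so first ionization energy increases left to right.
The largest first ionisation energy among these belongs to Te.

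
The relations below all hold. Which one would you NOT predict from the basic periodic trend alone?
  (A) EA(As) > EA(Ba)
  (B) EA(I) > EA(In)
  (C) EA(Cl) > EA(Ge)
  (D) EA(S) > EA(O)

The general trend: electron affinity increases across a period and decreases down a group.
(A) As (period 4, group 15) vs Ba (period 6, group 2): the stated order agrees with the simple trend.
(B) I (period 5, group 17) vs In (period 5, group 13): the stated order agrees with the simple trend.
(C) Cl (period 3, group 17) vs Ge (period 4, group 14): the stated order agrees with the simple trend.
(D) S (period 3, group 16) vs O (period 2, group 16): the stated order contradicts the simple trend.
The exception is (D): the compact 2p subshell of O repels the added electron more than S's larger 3p does.

(D)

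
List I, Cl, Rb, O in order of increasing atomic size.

O is in period 2, group 16; Cl is in period 3, group 17; Rb is in period 5, group 1; I is in period 5, group 17.
Atomic radius shrinks across a period as nuclear charge pulls the same shell inward, and grows down a group as new shells are added.
Neither a single period nor a single group — weigh both effects.
Cl > O: period and group pull opposite ways; the down-group shift dominates (99 vs 63 pm).
I > Cl: I sits below Cl in group 17, so the down-group effect alone puts I larger.
Rb > I: both are in period 5; the period trend gives Rb the larger value.
Approximate values (pm): O 63, Cl 99, Rb 210, I 133.
So from smallest to largest: O < Cl < I < Rb.

O < Cl < I < Rb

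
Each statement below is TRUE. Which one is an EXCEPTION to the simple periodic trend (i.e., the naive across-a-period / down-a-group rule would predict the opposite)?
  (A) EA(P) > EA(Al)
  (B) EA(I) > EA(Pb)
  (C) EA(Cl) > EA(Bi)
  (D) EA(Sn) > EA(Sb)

(D)

The general trend: electron affinity increases across a period and decreases down a group.
(A) P (period 3, group 15) vs Al (period 3, group 13): the stated order agrees with the simple trend.
(B) I (period 5, group 17) vs Pb (period 6, group 14): the stated order agrees with the simple trend.
(C) Cl (period 3, group 17) vs Bi (period 6, group 15): the stated order agrees with the simple trend.
(D) Sn (period 5, group 14) vs Sb (period 5, group 15): the stated order contradicts the simple trend.
The exception is (D): adding an electron to Sb's half-filled 5p³ is unfavourable, so Sn has the more exothermic EA.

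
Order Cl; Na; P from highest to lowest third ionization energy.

After 2 electrons have been removed, what remains? Cl²⁺ still has 5 valence electrons; Na²⁺ is already 1 electron into the core; P²⁺ still has 3 valence electrons.
Core electrons are held far more tightly than valence electrons, so Na tops the IE_3 order.
Valence configurations: Cl²⁺ [Ne]3s²3p³, P²⁺ [Ne]3s²3p¹.
Approximate IE_3 values (kJ/mol): Cl 3822, Na 6910, P 2914.
Putting it together, IE_3: P < Cl < Na.

Na, Cl, P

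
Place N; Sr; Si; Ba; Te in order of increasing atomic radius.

N < Si < Te < Sr < Ba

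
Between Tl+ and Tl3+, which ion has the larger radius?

Both ions have Z = 81 protons, but Tl3+ has lost more electrons, so its remaining electrons feel a larger effective nuclear charge per electron and are pulled in more tightly.
Higher positive charge → smaller ion, so Tl+ > Tl3+.

Tl+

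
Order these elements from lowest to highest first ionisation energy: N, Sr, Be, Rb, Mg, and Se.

Rb < Sr < Mg < Be < Se < N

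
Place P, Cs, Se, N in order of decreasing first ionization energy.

N is in period 2, group 15; P is in period 3, group 15; Se is in period 4, group 16; Cs is in period 6, group 1.
Removing the outermost electron gets harder across a period and easier down a group.
Here both period and group differ, so the two effects have to be weighed against each other.
Se > Cs: relative to Cs, both the across-period and down-group shifts push Se's first ionization energy up.
P > Se: period and group pull opposite ways; the down-group shift dominates (1012 vs 941 kJ/mol).
N > P: they share group 15; the group trend gives N the larger value.
Approximate values (kJ/mol): N 1402, P 1012, Se 941, Cs 376.
So from highest to lowest: N > P > Se > Cs.

N, P, Se, Cs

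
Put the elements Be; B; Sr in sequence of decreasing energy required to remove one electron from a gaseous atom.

Be, B, Sr

Be is in period 2, group 2; B is in period 2, group 13; Sr is in period 5, group 2.
Removing the outermost electron gets harder across a period and easier down a group.
Here both period and group differ, so the two effects have to be weighed against each other.
B > Sr: relative to Sr, both the across-period and down-group shifts push B's first ionization energy up.
Be > B: this pair runs against the simple trend — see the exception note.
Note the exception: Be has a higher first ionization energy than B, contrary to the simple trend — removing B's lone 2p electron is easier than breaking Be's filled 2s².
Tabulated first ionization energy (kJ/mol): Be 900, B 801, Sr 550.
So from highest to lowest: Be > B > Sr.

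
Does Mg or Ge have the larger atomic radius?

Mg is in period 3, group 2; Ge is in period 4, group 14.
Radius decreases left→right (rising Z_eff, same n) and increases top→bottom (higher n).
Here both period and group differ, so the two effects have to be weighed against each other.
Mg > Ge: the two effects oppose for this pair; the across-period effect wins (139 vs 121 pm).
For reference (pm): Mg 139, Ge 121.
So Mg has the larger atomic radius (Mg > Ge).

Mg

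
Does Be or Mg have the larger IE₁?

Be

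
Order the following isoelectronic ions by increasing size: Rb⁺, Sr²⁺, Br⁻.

Sr²⁺ < Rb⁺ < Br⁻

All of these have 36 electrons, so size is governed by nuclear charge alone: the more protons, the stronger the pull on the same electron cloud, and the smaller the ion.
Nuclear charges: Sr²⁺ (Z=38), Rb⁺ (Z=37), Br⁻ (Z=35).
Smallest to largest: Sr²⁺ < Rb⁺ < Br⁻.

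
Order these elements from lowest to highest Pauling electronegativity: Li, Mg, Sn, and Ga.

Li, Mg, Ga, Sn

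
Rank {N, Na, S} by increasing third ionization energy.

S, N, Na

The third ionization energy removes an electron from the +2 ion. For each element: N²⁺ still has 3 valence electrons; Na²⁺ is already 1 electron into the core; S²⁺ still has 4 valence electrons.
Breaking into a closed-shell core is much more expensive than removing a leftover valence electron — Na has the largest IE_3 here.
Valence configurations: N²⁺ [He]2s²2p¹, S²⁺ [Ne]3s²3p².
Tabulated IE_3 (kJ/mol): N 4578, Na 6910, S 3357.
Overall IE_3 order: S < N < Na.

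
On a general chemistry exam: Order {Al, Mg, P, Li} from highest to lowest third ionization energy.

After 2 electrons have been removed, what remains? Al²⁺ still has 1 valence electron; Mg²⁺ is the bare [Ne] core; P²⁺ still has 3 valence electrons; Li²⁺ is already 1 electron into the core.
Pulling an electron out of a noble-gas core costs far more than removing a remaining valence electron, so Mg and Li sit at the high end of IE_3.
Valence configurations: Al²⁺ [Ne]3s¹, P²⁺ [Ne]3s²3p¹.
Tabulated IE_3 (kJ/mol): Al 2745, Mg 7733, P 2914, Li 11815.
Putting it together, IE_3: Al < P < Mg < Li.

Li, Mg, P, Al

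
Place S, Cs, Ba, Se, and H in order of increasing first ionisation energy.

Removing the outermost electron gets harder across a period and easier down a group.
Neither a single period nor a single group — weigh both effects.
Ba > Cs: both are in period 6; the period trend gives Ba the larger value.
Se > Ba: relative to Ba, both the across-period and down-group shifts push Se's first ionization energy up.
S > Se: S sits above Se in group 16, so the down-group effect alone puts S higher.
H > S: the two effects oppose for this pair; the down-group effect wins (1312 vs 1000 kJ/mol).
Tabulated first ionization energy (kJ/mol): H 1312, S 1000, Se 941, Cs 376, Ba 503.
So from lowest to highest: Cs < Ba < Se < S < H.

Cs < Ba < Se < S < H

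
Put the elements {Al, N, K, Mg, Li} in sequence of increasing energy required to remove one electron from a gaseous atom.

K < Li < Al < Mg < N

Li is in period 2, group 1; N is in period 2, group 15; Mg is in period 3, group 2; Al is in period 3, group 13; K is in period 4, group 1.
First ionization energy rises across a period (greater Z_eff holds electrons more tightly) and falls down a group (valence electrons are farther from the nucleus).
These span different periods and groups, so the two trends combine.
Li > K: they share group 1; the group trend gives Li the larger value.
Al > Li: the two effects oppose for this pair; the across-period effect wins (578 vs 520 kJ/mol).
Mg > Al: this pair runs against the simple trend — see the exception note.
N > Mg: relative to Mg, both the across-period and down-group shifts push N's first ionization energy up.
Note the exception: Mg has a higher first ionization energy than Al, contrary to the simple trend — Al's single 3p electron is easier to remove than one from Mg's filled 3s².
For reference (kJ/mol): Li 520, N 1402, Mg 738, Al 578, K 419.
So from lowest to highest: K < Li < Al < Mg < N.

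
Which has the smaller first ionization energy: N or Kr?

IE₁ increases left→right with effective nuclear charge and decreases top→bottom as the valence shell moves farther out.
Here both period and group differ, so the two effects have to be weighed against each other.
N > Kr: the two effects oppose for this pair; the down-group effect wins (1402 vs 1351 kJ/mol).
Approximate values (kJ/mol): N 1402, Kr 1351.
So Kr has the smaller first ionization energy (Kr < N).

Kr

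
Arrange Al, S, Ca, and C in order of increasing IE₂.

Ca, Al, S, C

Consider each +1 ion: Al⁺ still has 2 valence electrons; S⁺ still has 5 valence electrons; Ca⁺ still has 1 valence electron; C⁺ still has 3 valence electrons.
All are still removing valence electrons, so compare the +1 ions as you would atoms: IE_2 generally rises across a period (higher Z_eff) and falls down a group (larger shell), subject to the usual subshell exceptions.
Valence configurations: Al⁺ [Ne]3s², S⁺ [Ne]3s²3p³, Ca⁺ [Ar]4s¹, C⁺ [He]2s²2p¹.
The numbers (kJ/mol): Al 1817, S 2252, Ca 1145, C 2353.
Putting it together, IE_2: Ca < Al < S < C.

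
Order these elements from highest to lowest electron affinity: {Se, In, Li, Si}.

Se, Si, Li, In

Electron affinity generally becomes more exothermic across a period toward the halogens and less exothermic down a group.
These span different periods and groups, so the two trends combine.
Li > In: the two effects oppose for this pair; the down-group effect wins (60 vs 29 kJ/mol).
Si > Li: period and group pull opposite ways; the across-period shift dominates (134 vs 60 kJ/mol).
Se > Si: period and group pull opposite ways; the across-period shift dominates (195 vs 134 kJ/mol).
Tabulated electron affinity (kJ/mol): Li 60, Si 134, Se 195, In 29.
So from highest to lowest: Se > Si > Li > In.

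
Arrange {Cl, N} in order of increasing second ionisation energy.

IE_2 is the cost of taking one more electron from the +1 cation: Cl⁺ still has 6 valence electrons; N⁺ still has 4 valence electrons.
All are still removing valence electrons, so compare the +1 ions as you would atoms: IE_2 generally rises across a period (higher Z_eff) and falls down a group (larger shell), subject to the usual subshell exceptions.
Valence configurations: Cl⁺ [Ne]3s²3p⁴, N⁺ [He]2s²2p².
Approximate IE_2 values (kJ/mol): Cl 2298, N 2856.
So the second ionization energies run Cl < N.

Cl, N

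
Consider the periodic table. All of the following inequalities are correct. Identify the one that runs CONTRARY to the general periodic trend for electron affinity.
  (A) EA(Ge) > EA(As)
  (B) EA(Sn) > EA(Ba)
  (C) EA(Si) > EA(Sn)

The general trend: electron affinity increases across a period and decreases down a group.
(A) Ge (period 4, group 14) vs As (period 4, group 15): the stated order contradicts the simple trend.
(B) Sn (period 5, group 14) vs Ba (period 6, group 2): the stated order agrees with the simple trend.
(C) Si (period 3, group 14) vs Sn (period 5, group 14): the stated order agrees with the simple trend.
The exception is (A): adding an electron to As's half-filled 4p³ is unfavourable, so Ge (4p²) has the more exothermic EA.

(A)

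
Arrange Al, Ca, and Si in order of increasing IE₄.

IE_4 is the cost of taking one more electron from the +3 cation: Al³⁺ is the bare [Ne] core; Ca³⁺ is already 1 electron into the core; Si³⁺ still has 1 valence electron.
Core electrons are held far more tightly than valence electrons, so Ca and Al top the IE_4 order.
Approximate IE_4 values (kJ/mol): Al 11577, Ca 6491, Si 4356.
Putting it together, IE_4: Si < Ca < Al.

Si < Ca < Al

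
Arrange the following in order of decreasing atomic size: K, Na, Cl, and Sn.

Na is in period 3, group 1; Cl is in period 3, group 17; K is in period 4, group 1; Sn is in period 5, group 14.
Atomic radius shrinks across a period as nuclear charge pulls the same shell inward, and grows down a group as new shells are added.
Neither a single period nor a single group — weigh both effects.
Sn > Cl: relative to Cl, both the across-period and down-group shifts push Sn's atomic radius up.
Na > Sn: period and group pull opposite ways; the across-period shift dominates (155 vs 140 pm).
K > Na: K sits below Na in group 1, so the down-group effect alone puts K larger.
Approximate values (pm): Na 155, Cl 99, K 196, Sn 140.
So from largest to smallest: K > Na > Sn > Cl.

K > Na > Sn > Cl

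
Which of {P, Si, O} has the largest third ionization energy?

O

Consider each +2 ion: P²⁺ still has 3 valence electrons; Si²⁺ still has 2 valence electrons; O²⁺ still has 4 valence electrons.
All are still removing valence electrons, so compare the +2 ions as you would atoms: IE_3 generally rises across a period (higher Z_eff) and falls down a group (larger shell), subject to the usual subshell exceptions.
Valence configurations: P²⁺ [Ne]3s²3p¹, Si²⁺ [Ne]3s², O²⁺ [He]2s²2p².
P²⁺ loses a lone 3p electron whereas Si²⁺ must break into a filled 3s² pair, so IE_3(Si) > IE_3(P) even though P has the higher nuclear charge.
The numbers (kJ/mol): P 2914, Si 3232, O 5300.
Hence IE_3: P < Si < O.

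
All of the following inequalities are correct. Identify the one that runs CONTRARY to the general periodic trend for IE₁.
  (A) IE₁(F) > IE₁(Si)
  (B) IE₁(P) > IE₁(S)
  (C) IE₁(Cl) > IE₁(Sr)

(B)

The general trend: IE₁ increases across a period and decreases down a group.
(A) F (period 2, group 17) vs Si (period 3, group 14): the stated order agrees with the simple trend.
(B) P (period 3, group 15) vs S (period 3, group 16): the stated order contradicts the simple trend.
(C) Cl (period 3, group 17) vs Sr (period 5, group 2): the stated order agrees with the simple trend.
The exception is (B): S (3p⁴) ionizes more easily than half-filled P (3p³) because the paired 3p electron in S is pushed out by e⁻–e⁻ repulsion.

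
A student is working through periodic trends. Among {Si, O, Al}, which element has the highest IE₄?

Consider each +3 ion: Si³⁺ still has 1 valence electron; O³⁺ still has 3 valence electrons; Al³⁺ is the bare [Ne] core.
Pulling an electron out of a noble-gas core costs far more than removing a remaining valence electron, so Al sits at the high end of IE_4.
Valence configurations: Si³⁺ [Ne]3s¹, O³⁺ [He]2s²2p¹.
Approximate IE_4 values (kJ/mol): Si 4356, O 7469, Al 11577.
So the fourth ionization energies run Si < O < Al.

Al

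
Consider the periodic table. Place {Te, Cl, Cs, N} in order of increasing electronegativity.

N is in period 2, group 15; Cl is in period 3, group 17; Te is in period 5, group 16; Cs is in period 6, group 1.
Atoms toward the upper right of the periodic table pull bonding electrons most strongly.
Here both period and group differ, so the two effects have to be weighed against each other.
Te > Cs: relative to Cs, both the across-period and down-group shifts push Te's electronegativity up.
N > Te: period and group pull opposite ways; the down-group shift dominates (3.04 vs 2.10).
Cl > N: the two effects oppose for this pair; the across-period effect wins (3.16 vs 3.04).
For reference (Pauling): N 3.04, Cl 3.16, Te 2.10, Cs 0.79.
So from lowest to highest: Cs < Te < N < Cl.

Cs < Te < N < Cl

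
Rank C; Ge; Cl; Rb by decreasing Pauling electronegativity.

Cl, C, Ge, Rb

C is in period 2, group 14; Cl is in period 3, group 17; Ge is in period 4, group 14; Rb is in period 5, group 1.
Atoms toward the upper right of the periodic table pull bonding electrons most strongly.
Neither a single period nor a single group — weigh both effects.
Ge > Rb: relative to Rb, both the across-period and down-group shifts push Ge's electronegativity up.
C > Ge: C sits above Ge in group 14, so the down-group effect alone puts C higher.
Cl > C: the two effects oppose for this pair; the across-period effect wins (3.16 vs 2.55).
Approximate values (Pauling): C 2.55, Cl 3.16, Ge 2.01, Rb 0.82.
So from highest to lowest: Cl > C > Ge > Rb.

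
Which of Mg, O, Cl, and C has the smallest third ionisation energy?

Cl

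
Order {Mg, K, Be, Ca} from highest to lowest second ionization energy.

K, Be, Mg, Ca

IE_2 is the cost of taking one more electron from the +1 cation: Mg⁺ still has 1 valence electron; K⁺ is the bare [Ar] core; Be⁺ still has 1 valence electron; Ca⁺ still has 1 valence electron.
Breaking into a closed-shell core is much more expensive than removing a leftover valence electron — K has the largest IE_2 here.
Valence configurations: Mg⁺ [Ne]3s¹, Be⁺ [He]2s¹, Ca⁺ [Ar]4s¹.
Approximate IE_2 values (kJ/mol): Mg 1451, K 3052, Be 1757, Ca 1145.
So the second ionization energies run Ca < Mg < Be < K.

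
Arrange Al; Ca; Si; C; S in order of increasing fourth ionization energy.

The fourth ionization energy removes an electron from the +3 ion. For each element: Al³⁺ is the bare [Ne] core; Ca³⁺ is already 1 electron into the core; Si³⁺ still has 1 valence electron; C³⁺ still has 1 valence electron; S³⁺ still has 3 valence electrons.
Core electrons are held far more tightly than valence electrons, so Ca and Al top the IE_4 order.
Valence configurations: Si³⁺ [Ne]3s¹, C³⁺ [He]2s¹, S³⁺ [Ne]3s²3p¹.
Approximate IE_4 values (kJ/mol): Al 11577, Ca 6491, Si 4356, C 6223, S 4556.
Overall IE_4 order: Si < S < C < Ca < Al.

Si < S < C < Ca < Al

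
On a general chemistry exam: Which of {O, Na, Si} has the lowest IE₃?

Consider each +2 ion: O²⁺ still has 4 valence electrons; Na²⁺ is already 1 electron into the core; Si²⁺ still has 2 valence electrons.
Core electrons are held far more tightly than valence electrons, so Na tops the IE_3 order.
Valence configurations: O²⁺ [He]2s²2p², Si²⁺ [Ne]3s².
The numbers (kJ/mol): O 5300, Na 6910, Si 3232.
Overall IE_3 order: Si < O < Na.

Si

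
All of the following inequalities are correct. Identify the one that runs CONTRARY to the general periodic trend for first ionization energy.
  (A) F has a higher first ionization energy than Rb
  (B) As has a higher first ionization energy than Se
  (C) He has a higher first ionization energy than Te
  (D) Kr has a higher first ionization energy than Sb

The general trend: first ionization energy increases across a period and decreases down a group.
(A) F (period 2, group 17) vs Rb (period 5, group 1): the stated order agrees with the simple trend.
(B) As (period 4, group 15) vs Se (period 4, group 16): the stated order contradicts the simple trend.
(C) He (period 1, group 18) vs Te (period 5, group 16): the stated order agrees with the simple trend.
(D) Kr (period 4, group 18) vs Sb (period 5, group 15): the stated order agrees with the simple trend.
The exception is (B): Se (4p⁴) ionizes more easily than half-filled As (4p³).

(B)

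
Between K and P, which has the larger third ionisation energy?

K

IE_3 is the cost of taking one more electron from the +2 cation: K²⁺ is already 1 electron into the core; P²⁺ still has 3 valence electrons.
Breaking into a closed-shell core is much more expensive than removing a leftover valence electron — K has the largest IE_3 here.
Tabulated IE_3 (kJ/mol): K 4420, P 2914.
Hence IE_3: P < K.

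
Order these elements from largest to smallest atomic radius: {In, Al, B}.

B is in period 2, group 13; Al is in period 3, group 13; In is in period 5, group 13.
Atomic radius shrinks across a period as nuclear charge pulls the same shell inward, and grows down a group as new shells are added.
All are in group 13, so atomic radius increases down the group.
So from largest to smallest: In > Al > B.

In > Al > B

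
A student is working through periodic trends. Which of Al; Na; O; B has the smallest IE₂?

Al

IE_2 is the cost of taking one more electron from the +1 cation: Al⁺ still has 2 valence electrons; Na⁺ is the bare [Ne] core; O⁺ still has 5 valence electrons; B⁺ still has 2 valence electrons.
Pulling an electron out of a noble-gas core costs far more than removing a remaining valence electron, so Na sits at the high end of IE_2.
Valence configurations: Al⁺ [Ne]3s², O⁺ [He]2s²2p³, B⁺ [He]2s².
Approximate IE_2 values (kJ/mol): Al 1817, Na 4562, O 3388, B 2427.
So the second ionization energies run Al < B < O < Na.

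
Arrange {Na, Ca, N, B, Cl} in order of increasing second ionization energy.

The second ionization energy removes an electron from the +1 ion. For each element: Na⁺ is the bare [Ne] core; Ca⁺ still has 1 valence electron; N⁺ still has 4 valence electrons; B⁺ still has 2 valence electrons; Cl⁺ still has 6 valence electrons.
Breaking into a closed-shell core is much more expensive than removing a leftover valence electron — Na has the largest IE_2 here.
Valence configurations: Ca⁺ [Ar]4s¹, N⁺ [He]2s²2p², B⁺ [He]2s², Cl⁺ [Ne]3s²3p⁴.
The numbers (kJ/mol): Na 4562, Ca 1145, N 2856, B 2427, Cl 2298.
Putting it together, IE_2: Ca < Cl < B < N < Na.

Ca, Cl, B, N, Na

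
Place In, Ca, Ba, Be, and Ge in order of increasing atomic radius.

Be < Ge < In < Ca < Ba

Moving right in a period, electrons are added to the same shell under a stronger nuclear pull, so atoms get smaller; moving down, a new shell is opened and atoms get larger.
These span different periods and groups, so the two trends combine.
Ge > Be: period and group pull opposite ways; the down-group shift dominates (121 vs 102 pm).
In > Ge: relative to Ge, both the across-period and down-group shifts push In's atomic radius up.
Ca > In: the two effects oppose for this pair; the across-period effect wins (171 vs 142 pm).
Ba > Ca: Ba sits below Ca in group 2, so the down-group effect alone puts Ba larger.
Approximate values (pm): Be 102, Ca 171, Ge 121, In 142, Ba 196.
So from smallest to largest: Be < Ge < In < Ca < Ba.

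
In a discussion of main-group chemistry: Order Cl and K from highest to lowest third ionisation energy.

Consider each +2 ion: Cl²⁺ still has 5 valence electrons; K²⁺ is already 1 electron into the core.
Breaking into a closed-shell core is much more expensive than removing a leftover valence electron — K has the largest IE_3 here.
Tabulated IE_3 (kJ/mol): Cl 3822, K 4420.
Putting it together, IE_3: Cl < K.

K > Cl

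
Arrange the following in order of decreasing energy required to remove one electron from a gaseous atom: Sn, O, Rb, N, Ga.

N, O, Sn, Ga, Rb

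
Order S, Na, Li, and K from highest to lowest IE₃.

Li > Na > K > S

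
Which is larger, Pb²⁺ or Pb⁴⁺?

Pb²⁺

Both ions have Z = 82 protons, but Pb⁴⁺ has lost more electrons, so its remaining electrons feel a larger effective nuclear charge per electron and are pulled in more tightly.
Higher positive charge → smaller ion, so Pb²⁺ > Pb⁴⁺.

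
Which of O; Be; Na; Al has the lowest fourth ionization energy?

O

IE_4 is the cost of taking one more electron from the +3 cation: O³⁺ still has 3 valence electrons; Be³⁺ is already 1 electron into the core; Na³⁺ is already 2 electrons into the core; Al³⁺ is the bare [Ne] core.
Core electrons are held far more tightly than valence electrons, so Na, Al and Be top the IE_4 order.
Approximate IE_4 values (kJ/mol): O 7469, Be 21007, Na 9543, Al 11577.
Overall IE_4 order: O < Na < Al < Be.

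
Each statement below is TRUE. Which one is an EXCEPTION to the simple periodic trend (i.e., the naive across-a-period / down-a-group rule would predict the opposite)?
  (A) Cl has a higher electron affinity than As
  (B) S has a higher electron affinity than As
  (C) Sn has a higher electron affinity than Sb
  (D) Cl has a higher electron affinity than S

(C)

The general trend: electron affinity increases across a period and decreases down a group.
(A) Cl (period 3, group 17) vs As (period 4, group 15): the stated order agrees with the simple trend.
(B) S (period 3, group 16) vs As (period 4, group 15): the stated order agrees with the simple trend.
(C) Sn (period 5, group 14) vs Sb (period 5, group 15): the stated order contradicts the simple trend.
(D) Cl (period 3, group 17) vs S (period 3, group 16): the stated order agrees with the simple trend.
The exception is (C): adding an electron to Sb's half-filled 5p³ is unfavourable, so Sn has the more exothermic EA.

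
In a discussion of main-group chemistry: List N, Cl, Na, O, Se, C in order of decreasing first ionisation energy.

First ionization energy rises across a period (greater Z_eff holds electrons more tightly) and falls down a group (valence electrons are farther from the nucleus).
Here both period and group differ, so the two effects have to be weighed against each other.
Se > Na: the two effects oppose for this pair; the across-period effect wins (941 vs 496 kJ/mol).
C > Se: the two effects oppose for this pair; the down-group effect wins (1086 vs 941 kJ/mol).
Cl > C: period and group pull opposite ways; the across-period shift dominates (1251 vs 1086 kJ/mol).
O > Cl: the two effects oppose for this pair; the down-group effect wins (1314 vs 1251 kJ/mol).
N > O: this pair runs against the simple trend — see the exception note.
Note the exception: N has a higher first ionization energy than O, contrary to the simple trend — pairing an electron in O's 2p⁴ costs repulsion energy, so O ionizes more easily than half-filled N (2p³).
For reference (kJ/mol): C 1086, N 1402, O 1314, Na 496, Cl 1251, Se 941.
So from highest to lowest: N > O > Cl > C > Se > Na.

N > O > Cl > C > Se > Na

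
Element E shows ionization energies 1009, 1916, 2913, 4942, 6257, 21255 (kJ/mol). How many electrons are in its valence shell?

Look for the largest jump between consecutive ionization energies: IE6/IE5 ≈ 3.4, far larger than any earlier ratio.
That jump marks the point where a core electron is being removed. So the atom has 5 valence electrons.

5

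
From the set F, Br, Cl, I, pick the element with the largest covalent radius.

I

F is in period 2, group 17; Cl is in period 3, group 17; Br is in period 4, group 17; I is in period 5, group 17.
Radius decreases left→right (rising Z_eff, same n) and increases top→bottom (higher n).
All are in group 17, so atomic radius increases down the group.
The largest covalent radius among these belongs to I.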